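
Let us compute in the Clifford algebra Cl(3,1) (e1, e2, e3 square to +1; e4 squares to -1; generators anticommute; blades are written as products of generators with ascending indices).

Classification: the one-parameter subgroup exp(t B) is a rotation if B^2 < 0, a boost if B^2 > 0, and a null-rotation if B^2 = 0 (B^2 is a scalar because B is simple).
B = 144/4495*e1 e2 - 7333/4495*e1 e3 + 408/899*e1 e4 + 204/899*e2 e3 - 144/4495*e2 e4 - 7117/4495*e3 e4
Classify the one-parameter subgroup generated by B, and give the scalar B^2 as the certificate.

B^2 term by term: the squares give (144/4495)^2*(e1 e2)^2 + (-7333/4495)^2*(e1 e3)^2 + (408/899)^2*(e1 e4)^2 + (204/899)^2*(e2 e3)^2 + (-144/4495)^2*(e2 e4)^2 + (-7117/4495)^2*(e3 e4)^2 = 20736/20205025*(-1) + 53772889/20205025*(-1) + 166464/808201*(+1) + 41616/808201*(-1) + 20736/20205025*(+1) + 50651689/20205025*(+1) = 0 (each basis 2-blade squares to minus the product of its generators' squares); cross terms between blades sharing an index anticommute and cancel; the commuting (index-disjoint) pairs give grade-4 terms 2*c*c'*(blade product), which cancel blade by blade — e1 e2 e3 e4: -2049696/20205025 - 2111904/20205025 + 166464/808201 = 0 — confirming B is simple. So B^2 = 0.
Answer: null-rotation, certificate B^2 = 0. One invariant decides it: the square 0 survives every conjugation, and its sign is exactly the classification.


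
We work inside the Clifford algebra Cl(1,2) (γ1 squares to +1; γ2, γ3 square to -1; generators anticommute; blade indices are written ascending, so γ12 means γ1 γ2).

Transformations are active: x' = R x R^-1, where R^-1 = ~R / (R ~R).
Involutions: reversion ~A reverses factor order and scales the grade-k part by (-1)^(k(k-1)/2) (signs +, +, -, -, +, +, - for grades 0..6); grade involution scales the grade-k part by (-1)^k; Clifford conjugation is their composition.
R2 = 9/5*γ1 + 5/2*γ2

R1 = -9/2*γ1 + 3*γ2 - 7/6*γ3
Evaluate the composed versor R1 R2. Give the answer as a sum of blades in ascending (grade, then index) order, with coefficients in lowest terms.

Distribute over the terms of R2 (each basis-blade product reordered to ascending indices, repeated generators contracted through their squares):
R1 (9/5*γ1) = -81/10 - 27/5*γ12 + 21/10*γ13
R1 (5/2*γ2) = -15/2 - 45/4*γ12 + 35/12*γ23
Summing the partial products and collecting blades:
Answer: -78/5 - 333/20*γ12 + 21/10*γ13 + 35/12*γ23


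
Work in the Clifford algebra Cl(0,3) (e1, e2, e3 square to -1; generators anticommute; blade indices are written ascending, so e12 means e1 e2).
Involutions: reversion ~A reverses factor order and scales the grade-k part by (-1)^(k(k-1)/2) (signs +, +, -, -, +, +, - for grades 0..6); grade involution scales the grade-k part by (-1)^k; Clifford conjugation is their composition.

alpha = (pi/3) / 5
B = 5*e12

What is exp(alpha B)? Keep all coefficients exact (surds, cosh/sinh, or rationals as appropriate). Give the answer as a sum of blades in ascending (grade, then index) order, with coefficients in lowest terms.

B^2 = (5)^2*(e12)^2 = 25*(-1) = -25 (a basis 2-blade squares to minus the product of its generators' squares).
B^2 = -25 — the negative square puts this in the circular regime; l = 5, alpha*l = pi/3, so exp(alpha B) = cos(pi/3) + (sin(pi/3)/5)*B = 1/2 + (sqrt(3)/10)*B.
Answer: 1/2 + sqrt(3)/2*e12


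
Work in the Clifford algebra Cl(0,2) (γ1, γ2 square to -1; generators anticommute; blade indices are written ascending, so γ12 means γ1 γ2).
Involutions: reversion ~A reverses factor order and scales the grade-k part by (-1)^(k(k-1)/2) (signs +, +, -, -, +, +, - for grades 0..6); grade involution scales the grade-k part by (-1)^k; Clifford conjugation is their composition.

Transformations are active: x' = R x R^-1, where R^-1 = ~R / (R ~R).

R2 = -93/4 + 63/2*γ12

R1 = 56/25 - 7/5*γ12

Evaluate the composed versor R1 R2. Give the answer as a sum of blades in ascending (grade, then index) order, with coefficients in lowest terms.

Distribute over the terms of R1 (each basis-blade product reordered to ascending indices, repeated generators contracted through their squares):
(56/25) R2 = -1302/25 + 1764/25*γ12
(-7/5*γ12) R2 = 441/10 + 651/20*γ12
Summing the partial products and collecting blades:
Answer: -399/50 + 10311/100*γ12


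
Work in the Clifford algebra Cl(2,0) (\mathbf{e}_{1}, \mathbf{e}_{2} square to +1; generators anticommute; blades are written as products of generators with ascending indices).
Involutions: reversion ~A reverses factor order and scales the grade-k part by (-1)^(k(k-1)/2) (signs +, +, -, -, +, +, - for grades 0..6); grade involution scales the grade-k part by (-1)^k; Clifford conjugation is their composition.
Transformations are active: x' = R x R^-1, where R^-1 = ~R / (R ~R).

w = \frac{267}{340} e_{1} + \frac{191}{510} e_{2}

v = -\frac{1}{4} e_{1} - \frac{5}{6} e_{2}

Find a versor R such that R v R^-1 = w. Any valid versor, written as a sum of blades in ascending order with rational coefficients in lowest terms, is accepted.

A norm check does it: q(v) = q(w) = \frac{109}{144}, hence R = v + w = \frac{91}{170} e_{1} - \frac{39}{85} e_{2} realises the map — parallel part kept, (v - w)/2 negated, v carried to w.
Answer: \frac{91}{170} e_{1} - \frac{39}{85} e_{2}


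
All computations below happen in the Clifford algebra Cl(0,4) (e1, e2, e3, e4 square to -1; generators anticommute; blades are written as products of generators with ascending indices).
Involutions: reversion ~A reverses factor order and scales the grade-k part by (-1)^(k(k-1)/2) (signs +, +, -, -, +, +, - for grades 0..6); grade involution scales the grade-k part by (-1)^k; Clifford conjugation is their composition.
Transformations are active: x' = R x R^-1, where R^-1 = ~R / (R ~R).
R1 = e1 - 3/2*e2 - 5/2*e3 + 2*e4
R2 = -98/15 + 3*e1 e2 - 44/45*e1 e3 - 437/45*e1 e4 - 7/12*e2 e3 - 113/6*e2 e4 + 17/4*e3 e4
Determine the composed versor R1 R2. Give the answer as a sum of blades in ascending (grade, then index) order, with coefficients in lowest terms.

Distribute over the terms of R1 (each basis-blade product reordered to ascending indices, repeated generators contracted through their squares):
(e1) R2 = -98/15*e1 - 3*e2 + 44/45*e3 + 437/45*e4 - 7/12*e1 e2 e3 - 113/6*e1 e2 e4 + 17/4*e1 e3 e4
(-3/2*e2) R2 = -9/2*e1 + 49/5*e2 - 7/8*e3 - 113/4*e4 - 22/15*e1 e2 e3 - 437/30*e1 e2 e4 - 51/8*e2 e3 e4
(-5/2*e3) R2 = 22/9*e1 + 35/24*e2 + 49/3*e3 + 85/8*e4 - 15/2*e1 e2 e3 - 437/18*e1 e3 e4 - 565/12*e2 e3 e4
(2*e4) R2 = -874/45*e1 - 113/3*e2 + 17/2*e3 - 196/15*e4 + 6*e1 e2 e4 - 88/45*e1 e3 e4 - 7/6*e2 e3 e4
Summing the partial products and collecting blades:
Answer: -2521/90*e1 - 3529/120*e2 + 8977/360*e3 - 7553/360*e4 - 191/20*e1 e2 e3 - 137/5*e1 e2 e4 - 1319/60*e1 e3 e4 - 437/8*e2 e3 e4


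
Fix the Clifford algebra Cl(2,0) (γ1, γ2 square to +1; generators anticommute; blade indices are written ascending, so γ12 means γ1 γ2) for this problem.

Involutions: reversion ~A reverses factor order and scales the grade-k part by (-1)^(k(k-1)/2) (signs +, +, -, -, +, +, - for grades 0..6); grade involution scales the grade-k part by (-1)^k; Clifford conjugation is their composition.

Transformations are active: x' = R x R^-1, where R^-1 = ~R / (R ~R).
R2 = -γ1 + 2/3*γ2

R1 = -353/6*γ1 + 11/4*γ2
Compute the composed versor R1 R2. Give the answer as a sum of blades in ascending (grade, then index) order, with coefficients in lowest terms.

Distribute over the terms of R1 (each basis-blade product reordered to ascending indices, repeated generators contracted through their squares):
(-353/6*γ1) R2 = 353/6 - 353/9*γ12
(11/4*γ2) R2 = 11/6 + 11/4*γ12
Summing the partial products and collecting blades:
Answer: 182/3 - 1313/36*γ12


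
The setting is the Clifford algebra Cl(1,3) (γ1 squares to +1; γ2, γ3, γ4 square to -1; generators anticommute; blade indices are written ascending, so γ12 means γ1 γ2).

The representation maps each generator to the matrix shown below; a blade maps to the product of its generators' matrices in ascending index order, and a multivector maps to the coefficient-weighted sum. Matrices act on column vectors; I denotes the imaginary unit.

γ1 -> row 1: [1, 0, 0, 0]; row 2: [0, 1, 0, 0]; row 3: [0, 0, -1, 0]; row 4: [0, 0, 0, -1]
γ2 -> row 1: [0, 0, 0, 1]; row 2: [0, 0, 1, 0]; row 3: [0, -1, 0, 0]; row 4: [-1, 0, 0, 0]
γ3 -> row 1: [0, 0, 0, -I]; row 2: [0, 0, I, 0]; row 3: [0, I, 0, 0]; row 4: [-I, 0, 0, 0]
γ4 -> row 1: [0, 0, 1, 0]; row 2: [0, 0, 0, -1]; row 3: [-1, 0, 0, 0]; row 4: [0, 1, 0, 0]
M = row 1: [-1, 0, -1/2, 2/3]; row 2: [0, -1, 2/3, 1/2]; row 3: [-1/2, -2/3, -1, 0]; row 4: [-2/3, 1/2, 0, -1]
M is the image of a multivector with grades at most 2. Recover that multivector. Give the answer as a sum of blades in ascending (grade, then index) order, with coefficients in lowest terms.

Method: the blade images are trace-orthogonal — tr(rho(e_A) rho(e_B)^-1) = 4 if A = B and 0 otherwise — and rho(e_A)^-1 = (e_A)^2 * rho(e_A) with (e_A)^2 = +1 or -1, so the coefficient of e_A in the preimage is (e_A)^2 * tr(M rho(e_A))/4.
Nonzero projections over blades of grade <= 2: 1: (1)^2 = +1, tr(M 1) = -4, coefficient -1; γ2: (γ2)^2 = -1, tr(M rho(γ2)) = -8/3, coefficient 2/3; γ14: (γ14)^2 = +1, tr(M rho(γ14)) = -2, coefficient -1/2. Every other blade of grade <= 2 projects to 0.
Answer: -1 + 2/3*γ2 - 1/2*γ14


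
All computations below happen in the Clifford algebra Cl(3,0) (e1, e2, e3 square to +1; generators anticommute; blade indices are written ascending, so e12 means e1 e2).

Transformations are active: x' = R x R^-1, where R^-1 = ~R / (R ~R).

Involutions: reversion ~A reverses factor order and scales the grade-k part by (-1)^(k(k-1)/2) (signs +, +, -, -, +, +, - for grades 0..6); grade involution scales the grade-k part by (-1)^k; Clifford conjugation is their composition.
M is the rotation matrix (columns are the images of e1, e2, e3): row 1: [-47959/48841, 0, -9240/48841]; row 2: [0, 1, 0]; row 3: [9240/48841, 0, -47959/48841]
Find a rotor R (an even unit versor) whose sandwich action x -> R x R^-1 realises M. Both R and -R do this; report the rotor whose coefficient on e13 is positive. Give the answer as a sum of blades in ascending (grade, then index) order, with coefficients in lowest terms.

Method: write R = a + b12*e12 + b13*e13 + b23*e23 with a^2 + b12^2 + b13^2 + b23^2 = 1 (so R^-1 = ~R). Expanding the columns R e_j ~R gives tr M = 4a^2 - 1 and, from the antisymmetric part, M21 - M12 = -4a*b12, M13 - M31 = 4a*b13, M32 - M23 = -4a*b23.
Here tr M = -47077/48841, so a^2 = (1 + tr M)/4 = 441/48841 and a = ±21/221. Taking a = 21/221: M21 - M12 = 0, M13 - M31 = -18480/48841, M32 - M23 = 0, giving b12 = 0, b13 = -220/221, b23 = 0, i.e. R = 21/221 - 220/221*e13.
Its e13 coefficient is negative, so report the other preimage -R.
Answer: -21/221 + 220/221*e13. Uniqueness: Spin(3) -> SO(3) maps R and -R to the same rotation of trace -47077/48841; fixing the sign of the e13 coefficient removes the ambiguity.


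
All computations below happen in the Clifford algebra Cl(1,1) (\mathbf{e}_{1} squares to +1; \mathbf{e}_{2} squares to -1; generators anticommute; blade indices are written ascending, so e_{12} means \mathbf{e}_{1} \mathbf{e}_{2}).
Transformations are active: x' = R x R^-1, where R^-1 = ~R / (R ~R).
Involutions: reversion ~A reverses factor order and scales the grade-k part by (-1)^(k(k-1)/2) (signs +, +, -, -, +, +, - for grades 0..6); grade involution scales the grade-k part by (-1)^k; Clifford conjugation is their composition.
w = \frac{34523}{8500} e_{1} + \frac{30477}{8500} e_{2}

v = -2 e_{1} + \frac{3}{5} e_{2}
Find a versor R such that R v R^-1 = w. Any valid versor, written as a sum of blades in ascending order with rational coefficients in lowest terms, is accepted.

Here q(v) = q(w) = \frac{91}{25}; the classical choice R = v + w = \frac{17523}{8500} e_{1} + \frac{35577}{8500} e_{2} then realises v -> w under the sandwich.
Answer: \frac{17523}{8500} e_{1} + \frac{35577}{8500} e_{2}


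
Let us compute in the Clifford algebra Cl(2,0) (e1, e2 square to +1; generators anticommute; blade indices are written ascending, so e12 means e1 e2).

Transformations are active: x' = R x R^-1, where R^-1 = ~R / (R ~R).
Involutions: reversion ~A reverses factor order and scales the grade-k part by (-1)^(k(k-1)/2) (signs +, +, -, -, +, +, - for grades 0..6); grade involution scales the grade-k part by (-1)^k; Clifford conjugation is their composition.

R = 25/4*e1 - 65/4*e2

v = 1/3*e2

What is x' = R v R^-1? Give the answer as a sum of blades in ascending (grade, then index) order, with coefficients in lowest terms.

~R = 25/4*e1 - 65/4*e2, and R ~R = 2425/8, so R^-1 = ~R / (2425/8).
R v = -65/12 + 25/12*e12
Answer: -65/291*e1 + 24/97*e2


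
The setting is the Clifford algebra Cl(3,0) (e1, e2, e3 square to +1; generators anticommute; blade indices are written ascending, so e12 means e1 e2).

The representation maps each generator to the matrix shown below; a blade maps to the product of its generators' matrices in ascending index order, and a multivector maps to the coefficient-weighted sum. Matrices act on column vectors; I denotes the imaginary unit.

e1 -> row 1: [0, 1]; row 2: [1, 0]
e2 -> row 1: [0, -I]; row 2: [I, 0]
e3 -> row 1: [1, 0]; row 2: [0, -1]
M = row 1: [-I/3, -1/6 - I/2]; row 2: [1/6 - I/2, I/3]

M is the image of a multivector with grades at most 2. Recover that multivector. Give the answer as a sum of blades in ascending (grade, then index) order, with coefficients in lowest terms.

Method: 1, rho(e1), rho(e2), rho(e3) form a trace-orthogonal basis of the 2x2 complex matrices (tr(X Y) = 2 if X = Y, else 0), so M = m0*1 + m1*rho(e1) + m2*rho(e2) + m3*rho(e3) with m0 = tr(M)/2 = 0, m1 = tr(M rho(e1))/2 = -I/2, m2 = tr(M rho(e2))/2 = -I/6, m3 = tr(M rho(e3))/2 = -I/3.
Multiplying table entries, the bivector images are rho(e12) = I*rho(e3), rho(e13) = -I*rho(e2), rho(e23) = I*rho(e1); with real blade coefficients the real parts of m0..m3 are the coefficients of 1, e1, e2, e3 and the imaginary parts give the bivectors (e23: Im m1, e13: -Im m2, e12: Im m3).
Answer: -1/3*e12 + 1/6*e13 - 1/2*e23


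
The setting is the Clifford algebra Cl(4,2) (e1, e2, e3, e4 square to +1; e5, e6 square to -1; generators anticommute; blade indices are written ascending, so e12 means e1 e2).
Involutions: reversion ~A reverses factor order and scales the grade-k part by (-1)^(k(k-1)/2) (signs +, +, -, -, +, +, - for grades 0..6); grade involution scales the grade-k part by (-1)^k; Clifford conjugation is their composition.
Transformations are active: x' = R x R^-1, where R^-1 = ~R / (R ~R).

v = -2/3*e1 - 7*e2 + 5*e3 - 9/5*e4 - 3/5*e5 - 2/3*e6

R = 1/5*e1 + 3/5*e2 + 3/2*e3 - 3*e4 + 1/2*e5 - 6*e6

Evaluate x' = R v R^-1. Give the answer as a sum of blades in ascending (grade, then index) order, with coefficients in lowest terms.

~R = 1/5*e1 + 3/5*e2 + 3/2*e3 - 3*e4 + 1/2*e5 - 6*e6, and R ~R = -123/5, so R^-1 = ~R / (-123/5).
R v = 73/15 - e12 + 2*e13 - 59/25*e14 + 16/75*e15 - 62/15*e16 + 27/2*e23 - 552/25*e24 + 157/50*e25 - 212/5*e26 + 123/10*e34 - 17/5*e35 + 29*e36 + 27/10*e45 - 44/5*e46 - 59/15*e56
Answer: 1084/1845*e1 + 4159/615*e2 - 688/123*e3 + 1837/615*e4 + 742/1845*e5 + 374/123*e6


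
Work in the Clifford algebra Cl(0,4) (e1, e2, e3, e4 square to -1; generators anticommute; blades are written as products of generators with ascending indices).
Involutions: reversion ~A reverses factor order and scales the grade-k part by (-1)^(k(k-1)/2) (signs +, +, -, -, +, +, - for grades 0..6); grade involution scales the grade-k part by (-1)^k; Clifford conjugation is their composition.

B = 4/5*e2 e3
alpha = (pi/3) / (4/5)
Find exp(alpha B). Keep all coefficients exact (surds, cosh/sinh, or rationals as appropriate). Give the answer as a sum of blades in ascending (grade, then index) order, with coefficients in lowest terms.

B^2 = (4/5)^2*(e2 e3)^2 = 16/25*(-1) = -16/25 (a basis 2-blade squares to minus the product of its generators' squares).
B^2 = -16/25 — the negative square puts this in the circular regime; l = 4/5, alpha*l = pi/3, so exp(alpha B) = cos(pi/3) + (sin(pi/3)/(4/5))*B = 1/2 + (5*sqrt(3)/8)*B.
Answer: 1/2 + sqrt(3)/2*e2 e3


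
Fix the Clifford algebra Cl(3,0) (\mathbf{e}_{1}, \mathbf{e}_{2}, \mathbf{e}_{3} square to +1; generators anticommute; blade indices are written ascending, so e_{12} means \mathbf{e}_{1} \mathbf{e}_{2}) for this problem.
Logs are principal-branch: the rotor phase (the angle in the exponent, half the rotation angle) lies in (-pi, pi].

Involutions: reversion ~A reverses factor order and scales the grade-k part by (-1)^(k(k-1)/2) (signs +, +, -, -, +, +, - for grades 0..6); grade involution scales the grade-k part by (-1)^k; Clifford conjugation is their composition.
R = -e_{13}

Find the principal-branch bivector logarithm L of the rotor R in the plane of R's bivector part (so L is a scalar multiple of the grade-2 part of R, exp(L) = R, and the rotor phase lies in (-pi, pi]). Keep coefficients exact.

The scalar part of R is 0, which fixes the principal-branch rotor phase; the unit plane is then the bivector part divided by the sine of that phase, and L is that plane scaled by the phase.
Concretely: cos(phase) = 0 gives phase = ±\frac{\pi}{2}, and since phase/sin(phase) is even the sign is immaterial: L = (phase/sin(phase)) * <R>_2 = (\frac{\pi}{2}) * <R>_2.
Answer: - \frac{\pi}{2} e_{13}


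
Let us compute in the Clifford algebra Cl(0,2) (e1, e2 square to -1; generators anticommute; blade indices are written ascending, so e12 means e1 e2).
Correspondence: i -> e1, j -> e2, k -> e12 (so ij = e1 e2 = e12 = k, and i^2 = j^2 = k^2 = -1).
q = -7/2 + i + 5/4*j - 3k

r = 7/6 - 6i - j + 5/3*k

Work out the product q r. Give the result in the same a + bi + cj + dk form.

In blades: q = -7/2 + e1 + 5/4*e2 - 3*e12, r = 7/6 - 6*e1 - e2 + 5/3*e12.
Distribute q over r term by term (generator squares from the signature, products reordered to ascending indices): (-7/2)*r = -49/12 + 21*e1 + 7/2*e2 - 35/6*e12; (e1)*r = 6 + 7/6*e1 - 5/3*e2 - e12; (5/4*e2)*r = 5/4 + 25/12*e1 + 35/24*e2 + 15/2*e12; (-3*e12)*r = 5 - 3*e1 + 18*e2 - 7/2*e12.
Sum: 49/6 + 85/4*e1 + 511/24*e2 - 17/6*e12; translating back through the correspondence:
Answer: 49/6 + 85/4*i + 511/24*j - 17/6*k


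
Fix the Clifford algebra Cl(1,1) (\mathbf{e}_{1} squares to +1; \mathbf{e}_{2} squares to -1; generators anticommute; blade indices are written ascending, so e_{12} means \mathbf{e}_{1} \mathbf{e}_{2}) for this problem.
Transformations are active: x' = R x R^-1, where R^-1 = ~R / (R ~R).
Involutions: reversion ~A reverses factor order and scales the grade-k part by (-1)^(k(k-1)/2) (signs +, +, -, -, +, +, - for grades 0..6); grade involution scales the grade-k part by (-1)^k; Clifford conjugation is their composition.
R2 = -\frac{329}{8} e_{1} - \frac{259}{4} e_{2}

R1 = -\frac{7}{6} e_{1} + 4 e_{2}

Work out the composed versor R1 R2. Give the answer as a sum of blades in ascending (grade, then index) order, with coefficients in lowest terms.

Distribute over the terms of R1 (each basis-blade product reordered to ascending indices, repeated generators contracted through their squares):
(-\frac{7}{6} e_{1}) R2 = \frac{2303}{48} + \frac{1813}{24} e_{12}
(4 e_{2}) R2 = 259 + \frac{329}{2} e_{12}
Summing the partial products and collecting blades:
Answer: \frac{14735}{48} + \frac{5761}{24} e_{12}


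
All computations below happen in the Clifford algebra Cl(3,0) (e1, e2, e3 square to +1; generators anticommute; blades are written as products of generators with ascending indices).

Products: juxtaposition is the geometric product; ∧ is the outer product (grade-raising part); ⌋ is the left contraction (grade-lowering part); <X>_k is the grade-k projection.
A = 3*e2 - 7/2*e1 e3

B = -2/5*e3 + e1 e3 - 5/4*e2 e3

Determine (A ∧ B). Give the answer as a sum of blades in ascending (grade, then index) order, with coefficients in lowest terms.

step 1: -6/5*e2 e3 - 3*e1 e2 e3
Answer: -6/5*e2 e3 - 3*e1 e2 e3


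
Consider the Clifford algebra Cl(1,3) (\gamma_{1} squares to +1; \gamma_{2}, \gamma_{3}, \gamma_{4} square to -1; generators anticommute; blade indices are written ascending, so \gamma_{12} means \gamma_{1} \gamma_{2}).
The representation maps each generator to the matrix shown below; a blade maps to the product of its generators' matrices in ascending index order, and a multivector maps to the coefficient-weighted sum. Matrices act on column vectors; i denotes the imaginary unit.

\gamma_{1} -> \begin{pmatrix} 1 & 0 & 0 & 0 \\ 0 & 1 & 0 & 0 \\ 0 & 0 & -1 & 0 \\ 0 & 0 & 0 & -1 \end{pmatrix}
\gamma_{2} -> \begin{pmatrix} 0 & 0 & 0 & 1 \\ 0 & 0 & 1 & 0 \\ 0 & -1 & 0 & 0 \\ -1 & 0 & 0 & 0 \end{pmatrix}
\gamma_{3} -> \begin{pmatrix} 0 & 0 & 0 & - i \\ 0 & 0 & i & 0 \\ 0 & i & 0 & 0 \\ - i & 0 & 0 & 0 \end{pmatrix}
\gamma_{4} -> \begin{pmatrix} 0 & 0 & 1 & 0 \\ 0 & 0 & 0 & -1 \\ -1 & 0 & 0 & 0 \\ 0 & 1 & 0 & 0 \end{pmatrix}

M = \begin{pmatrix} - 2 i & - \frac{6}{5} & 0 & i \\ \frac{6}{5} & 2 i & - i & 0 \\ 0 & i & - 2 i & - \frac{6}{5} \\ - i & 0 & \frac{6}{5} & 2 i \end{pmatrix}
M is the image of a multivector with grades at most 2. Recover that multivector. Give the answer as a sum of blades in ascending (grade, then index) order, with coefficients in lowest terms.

Method: the blade images are trace-orthogonal — tr(rho(e_A) rho(e_B)^-1) = 4 if A = B and 0 otherwise — and rho(e_A)^-1 = (e_A)^2 * rho(e_A) with (e_A)^2 = +1 or -1, so the coefficient of e_A in the preimage is (e_A)^2 * tr(M rho(e_A))/4.
Nonzero projections over blades of grade <= 2: \gamma_{13}: (\gamma_{13})^2 = +1, tr(M rho(\gamma_{13})) = -4, coefficient -1; \gamma_{23}: (\gamma_{23})^2 = -1, tr(M rho(\gamma_{23})) = -8, coefficient 2; \gamma_{24}: (\gamma_{24})^2 = -1, tr(M rho(\gamma_{24})) = \frac{24}{5}, coefficient -\frac{6}{5}. Every other blade of grade <= 2 projects to 0.
Answer: -\gamma_{13} + 2 \gamma_{23} - \frac{6}{5} \gamma_{24}


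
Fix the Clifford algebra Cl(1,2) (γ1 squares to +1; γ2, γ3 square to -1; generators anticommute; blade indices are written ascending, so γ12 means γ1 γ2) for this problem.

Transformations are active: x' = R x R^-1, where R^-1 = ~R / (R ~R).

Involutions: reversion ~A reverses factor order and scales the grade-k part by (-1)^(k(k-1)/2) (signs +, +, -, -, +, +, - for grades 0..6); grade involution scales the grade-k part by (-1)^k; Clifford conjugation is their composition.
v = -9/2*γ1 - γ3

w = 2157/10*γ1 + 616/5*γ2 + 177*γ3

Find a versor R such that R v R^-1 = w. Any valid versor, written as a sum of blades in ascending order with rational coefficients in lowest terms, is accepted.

Why this works: both vectors square to 77/4, so q(v) = q(w) and R = v + w = 1056/5*γ1 + 616/5*γ2 + 176*γ3 carries v to w — its own direction survives, the complement (v - w)/2 flips.
Answer: 1056/5*γ1 + 616/5*γ2 + 176*γ3


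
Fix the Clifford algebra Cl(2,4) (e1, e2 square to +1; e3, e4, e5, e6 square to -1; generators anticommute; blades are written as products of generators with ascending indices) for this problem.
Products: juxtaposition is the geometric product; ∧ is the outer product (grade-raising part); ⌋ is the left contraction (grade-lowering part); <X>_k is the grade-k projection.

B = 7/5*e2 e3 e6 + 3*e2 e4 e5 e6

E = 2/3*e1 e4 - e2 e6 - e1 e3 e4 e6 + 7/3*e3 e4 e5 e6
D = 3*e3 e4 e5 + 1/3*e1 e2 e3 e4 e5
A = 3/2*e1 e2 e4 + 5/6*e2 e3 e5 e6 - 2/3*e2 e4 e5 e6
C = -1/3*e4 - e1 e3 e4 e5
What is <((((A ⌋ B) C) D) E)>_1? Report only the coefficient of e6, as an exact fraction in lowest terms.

step 1: 2
step 2: -2/3*e4 - 2*e1 e3 e4 e5
step 3: -6*e1 - 2/3*e2 - 2*e3 e5 - 2/9*e1 e2 e3 e5
step 4: -4*e4 + 2/3*e6 - 14/3*e4 e6 + 4/9*e1 e2 e4 + 6*e1 e2 e6 + 6*e3 e4 e6 - 14/27*e1 e2 e4 e6 + 4/3*e1 e3 e4 e5 + 2/9*e1 e3 e5 e6 - 2*e1 e4 e5 e6 - 4/27*e2 e3 e4 e5 + 2*e2 e3 e5 e6 + 2/9*e2 e4 e5 e6 - 2/3*e1 e2 e3 e4 e6 - 14*e1 e3 e4 e5 e6 - 14/9*e2 e3 e4 e5 e6
step 5: -4*e4 + 2/3*e6
Answer: 2/3


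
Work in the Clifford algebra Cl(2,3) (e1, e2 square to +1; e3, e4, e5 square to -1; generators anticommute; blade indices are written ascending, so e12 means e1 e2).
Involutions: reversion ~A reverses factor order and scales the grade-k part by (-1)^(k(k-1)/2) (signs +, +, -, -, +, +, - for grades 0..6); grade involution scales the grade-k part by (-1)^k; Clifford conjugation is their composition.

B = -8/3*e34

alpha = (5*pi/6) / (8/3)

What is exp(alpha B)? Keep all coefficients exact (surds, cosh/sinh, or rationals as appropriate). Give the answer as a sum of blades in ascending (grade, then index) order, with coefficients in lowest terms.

B^2 = (-8/3)^2*(e34)^2 = 64/9*(-1) = -64/9 (a basis 2-blade squares to minus the product of its generators' squares).
B^2 = -64/9 — B^2 < 0, so the exponential closes trigonometrically: l = 8/3, alpha*l = 5*pi/6, so exp(alpha B) = cos(5*pi/6) + (sin(5*pi/6)/(8/3))*B = -sqrt(3)/2 + (3/16)*B.
Answer: -sqrt(3)/2 - 1/2*e34


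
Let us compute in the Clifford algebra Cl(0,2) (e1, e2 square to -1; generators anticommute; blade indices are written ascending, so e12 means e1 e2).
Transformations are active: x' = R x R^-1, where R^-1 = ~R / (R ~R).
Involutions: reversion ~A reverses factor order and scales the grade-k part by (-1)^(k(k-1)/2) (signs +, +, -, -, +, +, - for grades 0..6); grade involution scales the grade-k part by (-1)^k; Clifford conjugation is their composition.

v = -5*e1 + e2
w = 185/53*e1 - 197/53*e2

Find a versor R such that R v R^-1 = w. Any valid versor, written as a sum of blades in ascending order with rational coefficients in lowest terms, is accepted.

Sketch: the shared square -26 makes R = v + w = -80/53*e1 - 144/53*e2 the natural versor; its sandwich fixes that direction, negates (v - w)/2, and sends v to w.
Answer: -80/53*e1 - 144/53*e2


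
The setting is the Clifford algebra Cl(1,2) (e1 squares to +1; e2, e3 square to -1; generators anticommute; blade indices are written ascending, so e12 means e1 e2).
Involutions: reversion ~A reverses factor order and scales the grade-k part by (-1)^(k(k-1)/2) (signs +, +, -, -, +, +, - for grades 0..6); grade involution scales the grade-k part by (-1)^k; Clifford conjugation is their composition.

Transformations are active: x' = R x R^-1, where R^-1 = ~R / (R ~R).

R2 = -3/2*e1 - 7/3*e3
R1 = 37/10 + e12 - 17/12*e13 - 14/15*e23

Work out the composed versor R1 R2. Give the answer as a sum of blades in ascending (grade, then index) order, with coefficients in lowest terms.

Distribute over the terms of R2 (each basis-blade product reordered to ascending indices, repeated generators contracted through their squares):
R1 (-3/2*e1) = -111/20*e1 + 3/2*e2 - 17/8*e3 + 7/5*e123
R1 (-7/3*e3) = -119/36*e1 - 98/45*e2 - 259/30*e3 - 7/3*e123
Summing the partial products and collecting blades:
Answer: -797/90*e1 - 61/90*e2 - 1291/120*e3 - 14/15*e123


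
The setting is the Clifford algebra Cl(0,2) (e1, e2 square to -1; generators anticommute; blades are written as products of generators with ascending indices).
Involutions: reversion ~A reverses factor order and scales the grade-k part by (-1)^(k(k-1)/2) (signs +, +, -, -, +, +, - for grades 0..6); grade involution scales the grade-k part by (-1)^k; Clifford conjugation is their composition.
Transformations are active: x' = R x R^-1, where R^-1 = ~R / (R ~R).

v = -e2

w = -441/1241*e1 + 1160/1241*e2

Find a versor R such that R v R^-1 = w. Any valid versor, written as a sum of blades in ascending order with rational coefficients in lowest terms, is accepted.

Key observation: q(v) = q(w) = -1 (sandwiches preserve the norm), so R = v + w = -441/1241*e1 - 81/1241*e2 works whenever it is invertible — the component of v along it is kept and (v - w)/2 reverses, sending v to w.
Answer: -441/1241*e1 - 81/1241*e2


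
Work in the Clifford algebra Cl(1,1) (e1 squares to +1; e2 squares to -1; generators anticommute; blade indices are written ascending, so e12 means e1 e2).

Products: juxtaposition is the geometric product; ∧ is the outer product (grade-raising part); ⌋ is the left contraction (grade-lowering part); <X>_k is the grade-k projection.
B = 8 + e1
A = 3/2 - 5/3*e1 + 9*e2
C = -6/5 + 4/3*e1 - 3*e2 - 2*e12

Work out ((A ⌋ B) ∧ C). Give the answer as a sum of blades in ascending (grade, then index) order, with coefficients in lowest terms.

step 1: 31/3 + 3/2*e1
step 2: -62/5 + 539/45*e1 - 31*e2 - 151/6*e12
Answer: -62/5 + 539/45*e1 - 31*e2 - 151/6*e12


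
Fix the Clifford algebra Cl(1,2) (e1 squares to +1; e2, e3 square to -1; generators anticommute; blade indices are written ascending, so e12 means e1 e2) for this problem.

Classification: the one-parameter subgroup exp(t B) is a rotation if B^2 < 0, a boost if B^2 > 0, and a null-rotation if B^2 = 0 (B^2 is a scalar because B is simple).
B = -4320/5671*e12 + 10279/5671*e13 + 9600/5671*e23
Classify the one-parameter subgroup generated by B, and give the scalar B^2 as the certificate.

B^2 term by term: the squares give (-4320/5671)^2*(e12)^2 + (10279/5671)^2*(e13)^2 + (9600/5671)^2*(e23)^2 = 18662400/32160241*(+1) + 105657841/32160241*(+1) + 92160000/32160241*(-1) = 1 (each basis 2-blade squares to minus the product of its generators' squares); cross terms between blades sharing an index anticommute and cancel. So B^2 = 1.
Answer: boost, certificate B^2 = 1. No conjugation can change B^2 = 1; the sign gives the class.


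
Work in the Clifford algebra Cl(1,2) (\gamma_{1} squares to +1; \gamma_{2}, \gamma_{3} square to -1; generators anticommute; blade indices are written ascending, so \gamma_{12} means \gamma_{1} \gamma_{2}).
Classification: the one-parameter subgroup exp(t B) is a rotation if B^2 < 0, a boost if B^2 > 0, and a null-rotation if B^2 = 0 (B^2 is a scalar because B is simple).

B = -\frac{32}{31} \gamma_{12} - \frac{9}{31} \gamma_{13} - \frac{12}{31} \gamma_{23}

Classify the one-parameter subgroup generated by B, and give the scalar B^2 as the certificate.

B^2 term by term: the squares give (-\frac{32}{31})^2*(\gamma_{12})^2 + (-\frac{9}{31})^2*(\gamma_{13})^2 + (-\frac{12}{31})^2*(\gamma_{23})^2 = \frac{1024}{961}*(+1) + \frac{81}{961}*(+1) + \frac{144}{961}*(-1) = 1 (each basis 2-blade squares to minus the product of its generators' squares); cross terms between blades sharing an index anticommute and cancel. So B^2 = 1.
Answer: boost, certificate B^2 = 1. No conjugation can change B^2 = 1; the sign gives the class.


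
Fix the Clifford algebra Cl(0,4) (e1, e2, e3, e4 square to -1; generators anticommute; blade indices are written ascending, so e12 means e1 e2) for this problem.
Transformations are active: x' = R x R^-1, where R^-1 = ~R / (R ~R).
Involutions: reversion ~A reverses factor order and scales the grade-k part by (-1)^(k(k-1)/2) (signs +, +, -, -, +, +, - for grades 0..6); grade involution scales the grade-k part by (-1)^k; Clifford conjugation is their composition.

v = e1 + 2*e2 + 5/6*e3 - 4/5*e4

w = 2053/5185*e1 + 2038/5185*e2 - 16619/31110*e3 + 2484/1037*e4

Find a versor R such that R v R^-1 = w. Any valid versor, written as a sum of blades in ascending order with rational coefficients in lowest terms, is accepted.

Sketch: the shared square -5701/900 makes R = v + w = 7238/5185*e1 + 12408/5185*e2 + 1551/5185*e3 + 8272/5185*e4 the natural versor; its sandwich fixes that direction, negates (v - w)/2, and sends v to w.
Answer: 7238/5185*e1 + 12408/5185*e2 + 1551/5185*e3 + 8272/5185*e4


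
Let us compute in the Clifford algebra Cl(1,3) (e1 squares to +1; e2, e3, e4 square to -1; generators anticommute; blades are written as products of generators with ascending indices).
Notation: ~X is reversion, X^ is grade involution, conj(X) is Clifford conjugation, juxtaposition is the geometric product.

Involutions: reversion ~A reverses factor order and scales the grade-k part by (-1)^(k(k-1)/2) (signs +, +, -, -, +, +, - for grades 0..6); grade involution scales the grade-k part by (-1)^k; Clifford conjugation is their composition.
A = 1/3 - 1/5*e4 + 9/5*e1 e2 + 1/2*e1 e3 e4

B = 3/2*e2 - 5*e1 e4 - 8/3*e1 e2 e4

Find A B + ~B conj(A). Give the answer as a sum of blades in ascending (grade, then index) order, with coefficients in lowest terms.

first term: -17/10*e1 + 1/2*e2 + 5/2*e3 - 24/5*e4 - 8/15*e1 e2 - 5/3*e1 e4 + 4/3*e2 e3 + 93/10*e2 e4 - 8/9*e1 e2 e4 + 3/4*e1 e2 e3 e4
second term: -37/10*e1 + 1/2*e2 - 5/2*e3 - 24/5*e4 - 8/15*e1 e2 + 5/3*e1 e4 + 4/3*e2 e3 - 87/10*e2 e4 + 8/9*e1 e2 e4 - 3/4*e1 e2 e3 e4
Answer: -27/5*e1 + e2 - 48/5*e4 - 16/15*e1 e2 + 8/3*e2 e3 + 3/5*e2 e4


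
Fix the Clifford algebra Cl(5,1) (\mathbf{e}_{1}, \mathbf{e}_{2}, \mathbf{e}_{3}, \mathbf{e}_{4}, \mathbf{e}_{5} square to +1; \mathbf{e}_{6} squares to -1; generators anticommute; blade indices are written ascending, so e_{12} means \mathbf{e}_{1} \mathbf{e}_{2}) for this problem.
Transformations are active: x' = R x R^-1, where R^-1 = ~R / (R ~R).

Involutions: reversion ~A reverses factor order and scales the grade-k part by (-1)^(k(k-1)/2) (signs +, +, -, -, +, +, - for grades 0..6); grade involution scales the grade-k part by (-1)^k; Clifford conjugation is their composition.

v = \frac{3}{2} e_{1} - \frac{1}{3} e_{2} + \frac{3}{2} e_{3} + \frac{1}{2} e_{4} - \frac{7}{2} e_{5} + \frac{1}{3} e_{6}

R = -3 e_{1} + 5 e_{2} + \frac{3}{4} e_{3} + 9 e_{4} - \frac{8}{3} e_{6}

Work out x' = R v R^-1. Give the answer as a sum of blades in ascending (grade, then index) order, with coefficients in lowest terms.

~R = -3 e_{1} + 5 e_{2} + \frac{3}{4} e_{3} + 9 e_{4} - \frac{8}{3} e_{6}, and R ~R = \frac{15617}{144}, so R^-1 = ~R / (\frac{15617}{144}).
R v = \frac{25}{72} - \frac{13}{2} e_{12} - \frac{45}{8} e_{13} - 15 e_{14} + \frac{21}{2} e_{15} + 3 e_{16} + \frac{31}{4} e_{23} + \frac{11}{2} e_{24} - \frac{35}{2} e_{25} + \frac{7}{9} e_{26} - \frac{105}{8} e_{34} - \frac{21}{8} e_{35} + \frac{17}{4} e_{36} - \frac{63}{2} e_{45} + \frac{13}{3} e_{46} - \frac{28}{3} e_{56}
Answer: -\frac{47451}{31234} e_{1} + \frac{17117}{46851} e_{2} - \frac{46701}{31234} e_{3} - \frac{13817}{31234} e_{4} + \frac{7}{2} e_{5} - \frac{16417}{46851} e_{6}


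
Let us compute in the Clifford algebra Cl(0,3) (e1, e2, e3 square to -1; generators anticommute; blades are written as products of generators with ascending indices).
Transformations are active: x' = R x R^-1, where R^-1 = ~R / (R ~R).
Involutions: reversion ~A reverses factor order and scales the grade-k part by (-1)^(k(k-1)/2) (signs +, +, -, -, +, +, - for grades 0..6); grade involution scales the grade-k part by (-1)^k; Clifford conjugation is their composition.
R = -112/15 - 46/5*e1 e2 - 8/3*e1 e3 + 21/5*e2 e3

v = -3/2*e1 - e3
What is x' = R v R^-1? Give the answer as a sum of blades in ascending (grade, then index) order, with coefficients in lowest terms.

~R = -112/15 + 46/5*e1 e2 + 8/3*e1 e3 - 21/5*e2 e3, and R ~R = 37157/225, so R^-1 = ~R / (37157/225).
R v = 128/15*e1 + 18*e2 + 172/15*e3 + 29/10*e1 e2 e3
Answer: 65089/74314*e1 - 57000/37157*e2 - 13377/37157*e3


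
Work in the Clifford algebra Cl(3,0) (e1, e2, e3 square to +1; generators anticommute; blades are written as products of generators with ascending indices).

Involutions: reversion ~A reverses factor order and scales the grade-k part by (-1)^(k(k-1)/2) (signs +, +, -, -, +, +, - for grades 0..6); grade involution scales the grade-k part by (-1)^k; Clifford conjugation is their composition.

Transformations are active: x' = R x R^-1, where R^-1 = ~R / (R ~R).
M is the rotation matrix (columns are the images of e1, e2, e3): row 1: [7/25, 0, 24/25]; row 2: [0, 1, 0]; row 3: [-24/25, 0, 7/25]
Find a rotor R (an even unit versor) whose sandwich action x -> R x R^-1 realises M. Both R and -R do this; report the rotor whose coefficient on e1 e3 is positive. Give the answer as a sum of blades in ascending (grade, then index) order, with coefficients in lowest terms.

Method: write R = a + b12*e1 e2 + b13*e1 e3 + b23*e2 e3 with a^2 + b12^2 + b13^2 + b23^2 = 1 (so R^-1 = ~R). Expanding the columns R e_j ~R gives tr M = 4a^2 - 1 and, from the antisymmetric part, M21 - M12 = -4a*b12, M13 - M31 = 4a*b13, M32 - M23 = -4a*b23.
Here tr M = 39/25, so a^2 = (1 + tr M)/4 = 16/25 and a = ±4/5. Taking a = 4/5: M21 - M12 = 0, M13 - M31 = 48/25, M32 - M23 = 0, giving b12 = 0, b13 = 3/5, b23 = 0, i.e. R = 4/5 + 3/5*e1 e3.
Its e1 e3 coefficient is already positive.
Answer: 4/5 + 3/5*e1 e3. Key observation: the double cover Spin(3) -> SO(3) sends R and -R to the same matrix (trace 39/25 here), so the stated sign of the e1 e3 coefficient is what selects one sheet.


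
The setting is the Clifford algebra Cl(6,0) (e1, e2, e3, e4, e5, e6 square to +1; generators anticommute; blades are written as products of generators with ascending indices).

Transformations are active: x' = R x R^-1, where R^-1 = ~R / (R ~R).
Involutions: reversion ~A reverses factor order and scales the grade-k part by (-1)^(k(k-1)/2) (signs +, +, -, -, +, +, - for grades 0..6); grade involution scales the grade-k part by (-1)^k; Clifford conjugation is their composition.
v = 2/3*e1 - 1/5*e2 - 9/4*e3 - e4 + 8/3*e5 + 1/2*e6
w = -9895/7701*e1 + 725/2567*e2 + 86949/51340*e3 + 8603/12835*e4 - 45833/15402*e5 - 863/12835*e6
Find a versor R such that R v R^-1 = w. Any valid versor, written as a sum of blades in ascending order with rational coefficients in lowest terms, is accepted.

Take R = v + w = -1587/2567*e1 + 1058/12835*e2 - 14283/25670*e3 - 4232/12835*e4 - 1587/5134*e5 + 11109/25670*e6. Because q(v) = q(w) = 50069/3600, conjugation by R sends v exactly to w.
Answer: -1587/2567*e1 + 1058/12835*e2 - 14283/25670*e3 - 4232/12835*e4 - 1587/5134*e5 + 11109/25670*e6


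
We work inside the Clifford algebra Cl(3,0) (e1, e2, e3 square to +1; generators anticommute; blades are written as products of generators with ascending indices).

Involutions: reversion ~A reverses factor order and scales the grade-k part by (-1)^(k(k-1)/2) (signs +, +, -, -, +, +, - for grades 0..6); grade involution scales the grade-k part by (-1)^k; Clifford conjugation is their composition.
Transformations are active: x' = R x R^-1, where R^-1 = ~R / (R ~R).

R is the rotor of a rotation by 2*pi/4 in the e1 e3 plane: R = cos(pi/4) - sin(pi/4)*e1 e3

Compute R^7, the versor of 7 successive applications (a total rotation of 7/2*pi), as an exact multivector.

The rotor phase is half the rotation angle and phases add under composition, so 7 steps in the e1 e3 plane accumulate phase 7*(pi/4) = 7*pi/4: R^7 = cos(7*pi/4) - sin(7*pi/4)*e1 e3.
cos(7*pi/4) = sqrt(2)/2 and sin(7*pi/4) = -sqrt(2)/2, so R^7 = sqrt(2)/2 + sqrt(2)/2*e1 e3. The net rotation is 3/2*pi (after discarding 1 full turn, each of which contributes a factor -1 to the rotor); the rotor keeps the half-angle phase exactly.
Answer: sqrt(2)/2 + sqrt(2)/2*e1 e3


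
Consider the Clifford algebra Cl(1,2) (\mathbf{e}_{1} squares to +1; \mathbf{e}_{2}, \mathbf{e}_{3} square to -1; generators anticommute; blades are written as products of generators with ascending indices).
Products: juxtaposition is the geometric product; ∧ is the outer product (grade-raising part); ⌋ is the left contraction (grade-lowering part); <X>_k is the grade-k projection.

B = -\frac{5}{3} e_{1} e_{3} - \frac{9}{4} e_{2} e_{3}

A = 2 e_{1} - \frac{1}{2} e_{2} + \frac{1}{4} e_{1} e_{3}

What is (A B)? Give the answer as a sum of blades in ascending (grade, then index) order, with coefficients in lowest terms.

step 1: -\frac{5}{12} - \frac{107}{24} e_{3} - \frac{9}{16} e_{1} e_{2} - \frac{16}{3} e_{1} e_{2} e_{3}
Answer: -\frac{5}{12} - \frac{107}{24} e_{3} - \frac{9}{16} e_{1} e_{2} - \frac{16}{3} e_{1} e_{2} e_{3}


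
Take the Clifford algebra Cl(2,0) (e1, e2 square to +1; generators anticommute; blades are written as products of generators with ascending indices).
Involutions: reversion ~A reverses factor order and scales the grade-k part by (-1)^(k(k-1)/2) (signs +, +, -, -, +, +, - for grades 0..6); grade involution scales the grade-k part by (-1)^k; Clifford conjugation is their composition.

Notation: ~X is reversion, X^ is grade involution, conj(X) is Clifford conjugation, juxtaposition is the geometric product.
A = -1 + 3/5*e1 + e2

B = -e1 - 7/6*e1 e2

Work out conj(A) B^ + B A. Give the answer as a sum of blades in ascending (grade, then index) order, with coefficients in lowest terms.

first term: -3/5 - 13/6*e1 + 7/10*e2 + 13/6*e1 e2
second term: -3/5 - 1/6*e1 + 7/10*e2 + 1/6*e1 e2
Answer: -6/5 - 7/3*e1 + 7/5*e2 + 7/3*e1 e2
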